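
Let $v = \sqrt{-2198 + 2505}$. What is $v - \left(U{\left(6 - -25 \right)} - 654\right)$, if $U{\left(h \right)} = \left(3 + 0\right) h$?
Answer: $561 + \sqrt{307} \approx 578.52$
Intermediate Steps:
$v = \sqrt{307} \approx 17.521$
$U{\left(h \right)} = 3 h$
$v - \left(U{\left(6 - -25 \right)} - 654\right) = \sqrt{307} - \left(3 \left(6 - -25\right) - 654\right) = \sqrt{307} - \left(3 \left(6 + 25\right) - 654\right) = \sqrt{307} - \left(3 \cdot 31 - 654\right) = \sqrt{307} - \left(93 - 654\right) = \sqrt{307} - -561 = \sqrt{307} + 561 = 561 + \sqrt{307}$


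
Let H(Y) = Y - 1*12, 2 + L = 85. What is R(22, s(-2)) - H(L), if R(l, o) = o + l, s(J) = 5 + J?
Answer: -46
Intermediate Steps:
R(l, o) = l + o
L = 83 (L = -2 + 85 = 83)
H(Y) = -12 + Y (H(Y) = Y - 12 = -12 + Y)
R(22, s(-2)) - H(L) = (22 + (5 - 2)) - (-12 + 83) = (22 + 3) - 1*71 = 25 - 71 = -46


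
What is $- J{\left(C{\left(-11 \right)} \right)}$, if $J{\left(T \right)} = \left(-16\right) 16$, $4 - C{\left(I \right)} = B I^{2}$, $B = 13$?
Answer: $256$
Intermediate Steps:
$C{\left(I \right)} = 4 - 13 I^{2}$
$J{\left(T \right)} = -256$
$- J{\left(C{\left(-11 \right)} \right)} = \left(-1\right) \left(-256\right) = 256$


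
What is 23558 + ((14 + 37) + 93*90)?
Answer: 31979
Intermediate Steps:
23558 + ((14 + 37) + 93*90) = 23558 + (51 + 8370) = 23558 + 8421 = 31979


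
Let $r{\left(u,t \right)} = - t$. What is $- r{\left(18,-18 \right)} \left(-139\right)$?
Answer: $2502$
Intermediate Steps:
$- r{\left(18,-18 \right)} \left(-139\right) = - \left(-1\right) \left(-18\right) \left(-139\right) = \left(-1\right) 18 \left(-139\right) = \left(-18\right) \left(-139\right) = 2502$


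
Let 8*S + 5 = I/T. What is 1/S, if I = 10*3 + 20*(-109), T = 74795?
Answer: -119672/75225 ≈ -1.5909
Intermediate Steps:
I = -2150 (I = 30 - 2180 = -2150)
S = -75225/119672 (S = -5/8 + (-2150/74795)/8 = -5/8 + (-2150*1/74795)/8 = -5/8 + (⅛)*(-430/14959) = -5/8 - 215/59836 = -75225/119672 ≈ -0.62859)
1/S = 1/(-75225/119672) = -119672/75225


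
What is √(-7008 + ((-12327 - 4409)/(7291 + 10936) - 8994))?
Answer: I*√5316545958130/18227 ≈ 126.5*I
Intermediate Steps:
√(-7008 + ((-12327 - 4409)/(7291 + 10936) - 8994)) = √(-7008 + (-16736/18227 - 8994)) = √(-7008 - 163950374/18227) = √(-291685190/18227) = I*√5316545958130/18227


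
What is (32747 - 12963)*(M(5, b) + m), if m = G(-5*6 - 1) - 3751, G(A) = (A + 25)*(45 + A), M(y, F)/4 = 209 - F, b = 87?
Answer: -66217048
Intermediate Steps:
M(y, F) = 836 - 4*F (M(y, F) = 4*(209 - F) = 836 - 4*F)
G(A) = (25 + A)*(45 + A)
m = -3835 (m = (1125 + (-5*6 - 1)² + 70*(-5*6 - 1)) - 3751 = (1125 + (-30 - 1)² + 70*(-30 - 1)) - 3751 = (1125 + (-31)² + 70*(-31)) - 3751 = (1125 + 961 - 2170) - 3751 = -84 - 3751 = -3835)
(32747 - 12963)*(M(5, b) + m) = (32747 - 12963)*((836 - 4*87) - 3835) = 19784*((836 - 348) - 3835) = 19784*(488 - 3835) = 19784*(-3347) = -66217048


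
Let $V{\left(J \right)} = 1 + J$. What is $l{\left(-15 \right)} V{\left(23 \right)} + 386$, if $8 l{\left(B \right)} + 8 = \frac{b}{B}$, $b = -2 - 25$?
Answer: $\frac{1837}{5} \approx 367.4$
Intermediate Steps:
$b = -27$ ($b = -2 - 25 = -27$)
$l{\left(B \right)} = -1 - \frac{27}{8 B}$ ($l{\left(B \right)} = -1 + \frac{\left(-27\right) \frac{1}{B}}{8} = -1 - \frac{27}{8 B}$)
$l{\left(-15 \right)} V{\left(23 \right)} + 386 = \frac{- \frac{27}{8} - -15}{-15} \left(1 + 23\right) + 386 = - \frac{- \frac{27}{8} + 15}{15} \cdot 24 + 386 = \left(- \frac{1}{15}\right) \frac{93}{8} \cdot 24 + 386 = \left(- \frac{31}{40}\right) 24 + 386 = - \frac{93}{5} + 386 = \frac{1837}{5}$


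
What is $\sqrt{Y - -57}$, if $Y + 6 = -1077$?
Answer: $3 i \sqrt{114} \approx 32.031 i$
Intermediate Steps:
$Y = -1083$ ($Y = -6 - 1077 = -1083$)
$\sqrt{Y - -57} = \sqrt{-1083 - -57} = \sqrt{-1083 + 57} = \sqrt{-1026} = 3 i \sqrt{114}$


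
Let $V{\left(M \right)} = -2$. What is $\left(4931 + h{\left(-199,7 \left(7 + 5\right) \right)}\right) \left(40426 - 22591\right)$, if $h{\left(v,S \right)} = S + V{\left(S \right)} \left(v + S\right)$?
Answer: $93544575$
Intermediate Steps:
$h{\left(v,S \right)} = - S - 2 v$ ($h{\left(v,S \right)} = S - 2 \left(v + S\right) = S - 2 \left(S + v\right) = S - \left(2 S + 2 v\right) = - S - 2 v$)
$\left(4931 + h{\left(-199,7 \left(7 + 5\right) \right)}\right) \left(40426 - 22591\right) = \left(4931 - \left(-398 + 7 \left(7 + 5\right)\right)\right) \left(40426 - 22591\right) = \left(4931 + \left(- 7 \cdot 12 + 398\right)\right) 17835 = \left(4931 + \left(\left(-1\right) 84 + 398\right)\right) 17835 = \left(4931 + \left(-84 + 398\right)\right) 17835 = \left(4931 + 314\right) 17835 = 5245 \cdot 17835 = 93544575$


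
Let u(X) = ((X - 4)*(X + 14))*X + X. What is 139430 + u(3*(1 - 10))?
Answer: 128522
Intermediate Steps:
u(X) = X + X*(-4 + X)*(14 + X) (u(X) = ((-4 + X)*(14 + X))*X + X = X*(-4 + X)*(14 + X) + X = X + X*(-4 + X)*(14 + X))
139430 + u(3*(1 - 10)) = 139430 + (3*(1 - 10))*(-55 + (3*(1 - 10))**2 + 10*(3*(1 - 10))) = 139430 + (3*(-9))*(-55 + (3*(-9))**2 + 10*(3*(-9))) = 139430 - 27*(-55 + (-27)**2 + 10*(-27)) = 139430 - 27*(-55 + 729 - 270) = 139430 - 27*404 = 139430 - 10908 = 128522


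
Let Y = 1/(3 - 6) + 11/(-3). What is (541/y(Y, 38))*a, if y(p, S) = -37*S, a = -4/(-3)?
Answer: -1082/2109 ≈ -0.51304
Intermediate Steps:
a = 4/3 (a = -4*(-⅓) = 4/3 ≈ 1.3333)
Y = -4 (Y = 1/(-3) + 11*(-⅓) = 1*(-⅓) - 11/3 = -⅓ - 11/3 = -4)
(541/y(Y, 38))*a = (541/((-37*38)))*(4/3) = (541/(-1406))*(4/3) = (541*(-1/1406))*(4/3) = -541/1406*4/3 = -1082/2109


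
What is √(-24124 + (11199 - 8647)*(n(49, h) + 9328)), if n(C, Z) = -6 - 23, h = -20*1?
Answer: 2*√5926731 ≈ 4869.0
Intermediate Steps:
h = -20
n(C, Z) = -29
√(-24124 + (11199 - 8647)*(n(49, h) + 9328)) = √(-24124 + (11199 - 8647)*(-29 + 9328)) = √(-24124 + 2552*9299) = √(-24124 + 23731048) = √23706924 = 2*√5926731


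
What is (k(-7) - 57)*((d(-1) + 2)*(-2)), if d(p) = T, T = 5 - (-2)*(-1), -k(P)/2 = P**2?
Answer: 1550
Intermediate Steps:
k(P) = -2*P**2
T = 3 (T = 5 - 1*2 = 5 - 2 = 3)
d(p) = 3
(k(-7) - 57)*((d(-1) + 2)*(-2)) = (-2*(-7)**2 - 57)*((3 + 2)*(-2)) = (-2*49 - 57)*(5*(-2)) = (-98 - 57)*(-10) = -155*(-10) = 1550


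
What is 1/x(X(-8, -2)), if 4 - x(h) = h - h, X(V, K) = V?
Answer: 1/4 ≈ 0.25000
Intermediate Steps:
x(h) = 4 (x(h) = 4 - (h - h) = 4 - 1*0 = 4 + 0 = 4)
1/x(X(-8, -2)) = 1/4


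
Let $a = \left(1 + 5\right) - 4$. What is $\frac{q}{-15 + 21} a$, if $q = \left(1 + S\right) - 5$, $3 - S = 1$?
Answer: $- \frac{2}{3} \approx -0.66667$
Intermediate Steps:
$a = 2$ ($a = 6 - 4 = 2$)
$S = 2$ ($S = 3 - 1 = 2$)
$q = -2$ ($q = \left(1 + 2\right) - 5 = 3 - 5 = -2$)
$\frac{q}{-15 + 21} a = \frac{1}{-15 + 21} \left(-2\right) 2 = \frac{1}{6} \left(-2\right) 2 = \left(- \frac{1}{3}\right) 2 = - \frac{2}{3}$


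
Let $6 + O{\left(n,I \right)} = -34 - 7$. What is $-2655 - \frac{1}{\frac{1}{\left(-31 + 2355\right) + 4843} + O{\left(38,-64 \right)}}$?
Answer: $- \frac{894324273}{336848} \approx -2655.0$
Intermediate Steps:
$O{\left(n,I \right)} = -47$ ($O{\left(n,I \right)} = -6 - 41 = -47$)
$-2655 - \frac{1}{\frac{1}{\left(-31 + 2355\right) + 4843} + O{\left(38,-64 \right)}} = -2655 - \frac{1}{\frac{1}{\left(-31 + 2355\right) + 4843} - 47} = -2655 - \frac{1}{\frac{1}{2324 + 4843} - 47} = -2655 - \frac{1}{\frac{1}{7167} - 47} = -2655 - \frac{1}{- \frac{336848}{7167}} = -2655 - - \frac{7167}{336848} = -2655 + \frac{7167}{336848} = - \frac{894324273}{336848}$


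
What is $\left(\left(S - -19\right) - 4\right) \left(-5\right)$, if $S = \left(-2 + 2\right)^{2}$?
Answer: $-75$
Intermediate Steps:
$S = 0$ ($S = 0^{2} = 0$)
$\left(\left(S - -19\right) - 4\right) \left(-5\right) = \left(\left(0 - -19\right) - 4\right) \left(-5\right) = \left(\left(0 + 19\right) - 4\right) \left(-5\right) = \left(19 - 4\right) \left(-5\right) = 15 \left(-5\right) = -75$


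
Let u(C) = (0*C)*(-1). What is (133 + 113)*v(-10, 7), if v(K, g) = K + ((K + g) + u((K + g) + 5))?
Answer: -3198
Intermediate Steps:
u(C) = 0 (u(C) = 0*(-1) = 0)
v(K, g) = g + 2*K (v(K, g) = K + ((K + g) + 0) = K + (K + g) = g + 2*K)
(133 + 113)*v(-10, 7) = (133 + 113)*(7 + 2*(-10)) = 246*(7 - 20) = 246*(-13) = -3198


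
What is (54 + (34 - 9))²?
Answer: 6241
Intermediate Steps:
(54 + (34 - 9))² = (54 + 25)² = 79² = 6241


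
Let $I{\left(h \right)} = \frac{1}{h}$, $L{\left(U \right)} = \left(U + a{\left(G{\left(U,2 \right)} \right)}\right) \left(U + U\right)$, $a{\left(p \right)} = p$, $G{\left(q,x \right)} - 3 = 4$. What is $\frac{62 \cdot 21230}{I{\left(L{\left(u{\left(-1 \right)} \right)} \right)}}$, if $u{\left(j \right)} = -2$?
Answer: $-26325200$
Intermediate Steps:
$G{\left(q,x \right)} = 7$ ($G{\left(q,x \right)} = 3 + 4 = 7$)
$L{\left(U \right)} = 2 U \left(7 + U\right)$ ($L{\left(U \right)} = \left(U + 7\right) \left(U + U\right) = \left(7 + U\right) 2 U = 2 U \left(7 + U\right)$)
$\frac{62 \cdot 21230}{I{\left(L{\left(u{\left(-1 \right)} \right)} \right)}} = \frac{62 \cdot 21230}{\frac{1}{2 \left(-2\right) \left(7 - 2\right)}} = \frac{1316260}{\frac{1}{2 \left(-2\right) 5}} = \frac{1316260}{\frac{1}{-20}} = \frac{1316260}{- \frac{1}{20}} = 1316260 \left(-20\right) = -26325200$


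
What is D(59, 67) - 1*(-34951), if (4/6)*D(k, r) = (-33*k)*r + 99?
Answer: -160574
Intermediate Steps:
D(k, r) = 297/2 - 99*k*r/2 (D(k, r) = 3*((-33*k)*r + 99)/2 = 3*(-33*k*r + 99)/2 = 3*(99 - 33*k*r)/2 = 297/2 - 99*k*r/2)
D(59, 67) - 1*(-34951) = (297/2 - 99/2*59*67) - 1*(-34951) = (297/2 - 391347/2) + 34951 = -195525 + 34951 = -160574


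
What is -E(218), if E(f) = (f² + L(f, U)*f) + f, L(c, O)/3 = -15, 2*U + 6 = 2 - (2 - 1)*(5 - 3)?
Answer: -37932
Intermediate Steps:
U = -3 (U = -3 + (2 - (2 - 1)*(5 - 3))/2 = -3 + (2 - 2)/2 = -3 + (½)*0 = -3 + 0 = -3)
L(c, O) = -45 (L(c, O) = 3*(-15) = -45)
E(f) = f² - 44*f (E(f) = (f² - 45*f) + f = f² - 44*f)
-E(218) = -218*(-44 + 218) = -218*174 = -1*37932 = -37932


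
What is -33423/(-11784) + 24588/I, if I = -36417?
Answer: 103046711/47681992 ≈ 2.1611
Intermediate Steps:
-33423/(-11784) + 24588/I = -33423/(-11784) + 24588/(-36417) = -33423*(-1/11784) + 24588*(-1/36417) = 11141/3928 - 8196/12139 = 103046711/47681992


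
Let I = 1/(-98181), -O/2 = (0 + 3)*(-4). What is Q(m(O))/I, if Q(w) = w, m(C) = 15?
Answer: -1472715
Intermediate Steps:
O = 24 (O = -2*(0 + 3)*(-4) = -6*(-4) = -2*(-12) = 24)
I = -1/98181 ≈ -1.0185e-5
Q(m(O))/I = 15/(-1/98181) = 15*(-98181) = -1472715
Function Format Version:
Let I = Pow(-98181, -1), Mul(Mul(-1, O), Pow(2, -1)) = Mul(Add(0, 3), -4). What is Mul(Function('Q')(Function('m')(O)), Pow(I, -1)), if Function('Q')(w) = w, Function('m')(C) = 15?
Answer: -1472715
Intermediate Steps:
O = 24 (O = Mul(-2, Mul(Add(0, 3), -4)) = Mul(-2, Mul(3, -4)) = Mul(-2, -12) = 24)
I = Rational(-1, 98181) ≈ -1.0185e-5
Mul(Function('Q')(Function('m')(O)), Pow(I, -1)) = Mul(15, Pow(Rational(-1, 98181), -1)) = Mul(15, -98181) = -1472715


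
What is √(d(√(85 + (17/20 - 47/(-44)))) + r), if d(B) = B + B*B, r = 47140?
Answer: √(571445710 + 110*√1051710)/110 ≈ 217.34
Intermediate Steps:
d(B) = B + B²
√(d(√(85 + (17/20 - 47/(-44)))) + r) = √(√(85 + (17/20 - 47/(-44)))*(1 + √(85 + (17/20 - 47/(-44)))) + 47140) = √(√(85 + (17*(1/20) - 47*(-1/44)))*(1 + √(85 + (17*(1/20) - 47*(-1/44)))) + 47140) = √(√(85 + (17/20 + 47/44))*(1 + √(85 + (17/20 + 47/44))) + 47140) = √(√(85 + 211/110)*(1 + √(85 + 211/110)) + 47140) = √(√(9561/110)*(1 + √(9561/110)) + 47140) = √((√1051710/110)*(1 + √1051710/110) + 47140) = √(√1051710*(1 + √1051710/110)/110 + 47140) = √(47140 + √1051710*(1 + √1051710/110)/110)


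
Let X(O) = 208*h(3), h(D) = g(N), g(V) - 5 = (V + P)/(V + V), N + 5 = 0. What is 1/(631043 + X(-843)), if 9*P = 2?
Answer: 45/28448207 ≈ 1.5818e-6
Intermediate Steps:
P = 2/9 (P = (⅑)*2 = 2/9 ≈ 0.22222)
N = -5 (N = -5 + 0 = -5)
g(V) = 5 + (2/9 + V)/(2*V) (g(V) = 5 + (V + 2/9)/(V + V) = 5 + (2/9 + V)/((2*V)) = 5 + (2/9 + V)*(1/(2*V)) = 5 + (2/9 + V)/(2*V))
h(D) = 493/90 (h(D) = (1/18)*(2 + 99*(-5))/(-5) = (1/18)*(-⅕)*(2 - 495) = (1/18)*(-⅕)*(-493) = 493/90)
X(O) = 51272/45 (X(O) = 208*(493/90) = 51272/45)
1/(631043 + X(-843)) = 1/(631043 + 51272/45) = 1/(28448207/45) = 45/28448207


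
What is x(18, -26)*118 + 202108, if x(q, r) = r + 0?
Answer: 199040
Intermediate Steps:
x(q, r) = r
x(18, -26)*118 + 202108 = -26*118 + 202108 = -3068 + 202108 = 199040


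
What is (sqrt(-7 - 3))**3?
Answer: -10*I*sqrt(10) ≈ -31.623*I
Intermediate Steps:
(sqrt(-7 - 3))**3 = (sqrt(-10))**3 = (I*sqrt(10))**3 = -10*I*sqrt(10)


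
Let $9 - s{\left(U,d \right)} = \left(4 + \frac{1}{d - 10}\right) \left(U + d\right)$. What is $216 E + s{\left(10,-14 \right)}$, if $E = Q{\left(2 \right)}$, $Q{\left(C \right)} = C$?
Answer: $\frac{2741}{6} \approx 456.83$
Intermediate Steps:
$E = 2$
$s{\left(U,d \right)} = 9 - \left(4 + \frac{1}{-10 + d}\right) \left(U + d\right)$ ($s{\left(U,d \right)} = 9 - \left(4 + \frac{1}{d - 10}\right) \left(U + d\right) = 9 - \left(4 + \frac{1}{-10 + d}\right) \left(U + d\right)$)
$216 E + s{\left(10,-14 \right)} = 216 \cdot 2 + \frac{-90 - 4 \left(-14\right)^{2} + 39 \cdot 10 + 48 \left(-14\right) - 40 \left(-14\right)}{-10 - 14} = 432 + \frac{-90 - 784 + 390 - 672 + 560}{-24} = 432 - \frac{-90 - 784 + 390 - 672 + 560}{24} = 432 - - \frac{149}{6} = 432 + \frac{149}{6} = \frac{2741}{6}$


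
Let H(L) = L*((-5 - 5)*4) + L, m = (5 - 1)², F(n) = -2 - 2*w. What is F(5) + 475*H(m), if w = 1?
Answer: -296404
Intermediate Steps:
F(n) = -4 (F(n) = -2 - 2*1 = -2 - 2 = -4)
m = 16 (m = 4² = 16)
H(L) = -39*L (H(L) = L*(-10*4) + L = L*(-40) + L = -40*L + L = -39*L)
F(5) + 475*H(m) = -4 + 475*(-39*16) = -4 + 475*(-624) = -4 - 296400 = -296404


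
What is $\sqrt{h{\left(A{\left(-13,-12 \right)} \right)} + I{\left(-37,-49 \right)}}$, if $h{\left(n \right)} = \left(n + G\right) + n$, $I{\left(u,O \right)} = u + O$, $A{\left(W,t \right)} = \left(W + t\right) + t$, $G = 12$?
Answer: $2 i \sqrt{37} \approx 12.166 i$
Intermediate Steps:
$A{\left(W,t \right)} = W + 2 t$
$I{\left(u,O \right)} = O + u$
$h{\left(n \right)} = 12 + 2 n$ ($h{\left(n \right)} = \left(n + 12\right) + n = \left(12 + n\right) + n = 12 + 2 n$)
$\sqrt{h{\left(A{\left(-13,-12 \right)} \right)} + I{\left(-37,-49 \right)}} = \sqrt{\left(12 + 2 \left(-13 + 2 \left(-12\right)\right)\right) - 86} = \sqrt{\left(12 + 2 \left(-13 - 24\right)\right) - 86} = \sqrt{\left(12 + 2 \left(-37\right)\right) - 86} = \sqrt{\left(12 - 74\right) - 86} = \sqrt{-62 - 86} = \sqrt{-148} = 2 i \sqrt{37}$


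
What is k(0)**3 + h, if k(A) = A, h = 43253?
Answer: 43253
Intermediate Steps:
k(0)**3 + h = 0**3 + 43253 = 0 + 43253 = 43253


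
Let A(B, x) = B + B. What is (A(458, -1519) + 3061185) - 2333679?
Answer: 728422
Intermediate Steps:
A(B, x) = 2*B
(A(458, -1519) + 3061185) - 2333679 = (2*458 + 3061185) - 2333679 = (916 + 3061185) - 2333679 = 3062101 - 2333679 = 728422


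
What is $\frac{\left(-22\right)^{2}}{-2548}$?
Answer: $- \frac{121}{637} \approx -0.18995$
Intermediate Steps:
$\frac{\left(-22\right)^{2}}{-2548} = 484 \left(- \frac{1}{2548}\right) = - \frac{121}{637}$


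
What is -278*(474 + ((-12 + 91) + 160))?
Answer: -198214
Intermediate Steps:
-278*(474 + ((-12 + 91) + 160)) = -278*(474 + (79 + 160)) = -278*(474 + 239) = -278*713 = -198214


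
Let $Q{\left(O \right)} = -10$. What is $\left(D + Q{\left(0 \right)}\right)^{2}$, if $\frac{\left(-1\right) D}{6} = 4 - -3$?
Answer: $2704$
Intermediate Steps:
$D = -42$ ($D = - 6 \left(4 - -3\right) = - 6 \left(4 + 3\right) = \left(-6\right) 7 = -42$)
$\left(D + Q{\left(0 \right)}\right)^{2} = \left(-42 - 10\right)^{2} = \left(-52\right)^{2} = 2704$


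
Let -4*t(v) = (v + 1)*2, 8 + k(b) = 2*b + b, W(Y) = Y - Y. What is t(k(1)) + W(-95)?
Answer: 2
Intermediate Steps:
W(Y) = 0
k(b) = -8 + 3*b (k(b) = -8 + (2*b + b) = -8 + 3*b)
t(v) = -½ - v/2 (t(v) = -(v + 1)*2/4 = -(1 + v)*2/4 = -(2 + 2*v)/4 = -½ - v/2)
t(k(1)) + W(-95) = (-½ - (-8 + 3*1)/2) + 0 = (-½ - (-8 + 3)/2) + 0 = (-½ - ½*(-5)) + 0 = (-½ + 5/2) + 0 = 2 + 0 = 2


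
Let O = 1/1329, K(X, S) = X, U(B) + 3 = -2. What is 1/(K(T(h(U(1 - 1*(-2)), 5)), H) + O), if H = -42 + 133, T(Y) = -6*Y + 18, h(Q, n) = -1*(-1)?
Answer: 1329/15949 ≈ 0.083328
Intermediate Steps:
U(B) = -5 (U(B) = -3 - 2 = -5)
h(Q, n) = 1
T(Y) = 18 - 6*Y
H = 91
O = 1/1329 ≈ 0.00075245
1/(K(T(h(U(1 - 1*(-2)), 5)), H) + O) = 1/((18 - 6*1) + 1/1329) = 1/((18 - 6) + 1/1329) = 1/(12 + 1/1329) = 1/(15949/1329) = 1329/15949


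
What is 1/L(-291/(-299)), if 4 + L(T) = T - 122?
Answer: -299/37383 ≈ -0.0079983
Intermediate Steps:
L(T) = -126 + T (L(T) = -4 + (T - 122) = -4 + (-122 + T) = -126 + T)
1/L(-291/(-299)) = 1/(-126 - 291/(-299)) = 1/(-126 - 291*(-1/299)) = 1/(-126 + 291/299) = 1/(-37383/299) = -299/37383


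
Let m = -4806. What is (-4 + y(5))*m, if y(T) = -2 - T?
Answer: 52866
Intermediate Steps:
(-4 + y(5))*m = (-4 + (-2 - 1*5))*(-4806) = (-4 + (-2 - 5))*(-4806) = (-4 - 7)*(-4806) = -11*(-4806) = 52866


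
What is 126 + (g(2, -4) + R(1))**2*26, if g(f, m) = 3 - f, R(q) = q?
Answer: 230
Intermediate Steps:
126 + (g(2, -4) + R(1))**2*26 = 126 + ((3 - 1*2) + 1)**2*26 = 126 + ((3 - 2) + 1)**2*26 = 126 + (1 + 1)**2*26 = 126 + 2**2*26 = 126 + 4*26 = 126 + 104 = 230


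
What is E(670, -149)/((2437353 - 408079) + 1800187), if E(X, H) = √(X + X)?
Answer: 2*√335/3829461 ≈ 9.5591e-6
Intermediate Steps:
E(X, H) = √2*√X (E(X, H) = √(2*X) = √2*√X)
E(670, -149)/((2437353 - 408079) + 1800187) = (√2*√670)/((2437353 - 408079) + 1800187) = (2*√335)/(2029274 + 1800187) = (2*√335)/3829461 = (2*√335)*(1/3829461) = 2*√335/3829461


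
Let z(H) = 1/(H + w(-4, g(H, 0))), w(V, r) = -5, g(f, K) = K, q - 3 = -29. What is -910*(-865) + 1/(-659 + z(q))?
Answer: 16081474469/20430 ≈ 7.8715e+5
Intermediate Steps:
q = -26 (q = 3 - 29 = -26)
z(H) = 1/(-5 + H) (z(H) = 1/(H - 5) = 1/(-5 + H))
-910*(-865) + 1/(-659 + z(q)) = -910*(-865) + 1/(-659 + 1/(-5 - 26)) = 787150 + 1/(-659 + 1/(-31)) = 787150 + 1/(-659 - 1/31) = 787150 + 1/(-20430/31) = 787150 - 31/20430 = 16081474469/20430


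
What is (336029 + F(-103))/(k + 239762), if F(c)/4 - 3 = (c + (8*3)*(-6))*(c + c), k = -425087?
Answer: -539569/185325 ≈ -2.9115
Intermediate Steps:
F(c) = 12 + 8*c*(-144 + c) (F(c) = 12 + 4*((c + (8*3)*(-6))*(c + c)) = 12 + 4*((c + 24*(-6))*(2*c)) = 12 + 4*((c - 144)*(2*c)) = 12 + 4*((-144 + c)*(2*c)) = 12 + 4*(2*c*(-144 + c)) = 12 + 8*c*(-144 + c))
(336029 + F(-103))/(k + 239762) = (336029 + (12 - 1152*(-103) + 8*(-103)²))/(-425087 + 239762) = (336029 + (12 + 118656 + 8*10609))/(-185325) = (336029 + (12 + 118656 + 84872))*(-1/185325) = (336029 + 203540)*(-1/185325) = 539569*(-1/185325) = -539569/185325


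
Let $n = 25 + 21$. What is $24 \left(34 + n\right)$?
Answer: $1920$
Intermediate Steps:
$n = 46$
$24 \left(34 + n\right) = 24 \left(34 + 46\right) = 24 \cdot 80 = 1920$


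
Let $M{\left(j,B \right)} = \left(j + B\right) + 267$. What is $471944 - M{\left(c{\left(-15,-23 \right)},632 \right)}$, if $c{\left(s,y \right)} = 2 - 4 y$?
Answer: $470951$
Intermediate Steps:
$M{\left(j,B \right)} = 267 + B + j$ ($M{\left(j,B \right)} = \left(B + j\right) + 267 = 267 + B + j$)
$471944 - M{\left(c{\left(-15,-23 \right)},632 \right)} = 471944 - \left(267 + 632 + \left(2 - -92\right)\right) = 471944 - \left(267 + 632 + \left(2 + 92\right)\right) = 471944 - \left(267 + 632 + 94\right) = 471944 - 993 = 470951$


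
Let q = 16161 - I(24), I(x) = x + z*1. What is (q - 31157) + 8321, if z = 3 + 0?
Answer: -6702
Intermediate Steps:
z = 3
I(x) = 3 + x (I(x) = x + 3*1 = x + 3 = 3 + x)
q = 16134 (q = 16161 - (3 + 24) = 16161 - 1*27 = 16161 - 27 = 16134)
(q - 31157) + 8321 = (16134 - 31157) + 8321 = -15023 + 8321 = -6702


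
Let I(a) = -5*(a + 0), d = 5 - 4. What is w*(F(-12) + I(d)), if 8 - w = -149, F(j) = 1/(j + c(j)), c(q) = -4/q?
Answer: -27946/35 ≈ -798.46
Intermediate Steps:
d = 1
F(j) = 1/(j - 4/j)
w = 157 (w = 8 - 1*(-149) = 8 + 149 = 157)
I(a) = -5*a
w*(F(-12) + I(d)) = 157*(-12/(-4 + (-12)²) - 5*1) = 157*(-12/(-4 + 144) - 5) = 157*(-12/140 - 5) = 157*(-12*1/140 - 5) = 157*(-3/35 - 5) = 157*(-178/35) = -27946/35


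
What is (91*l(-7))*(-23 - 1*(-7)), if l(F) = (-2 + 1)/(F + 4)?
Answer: -1456/3 ≈ -485.33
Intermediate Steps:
l(F) = -1/(4 + F)
(91*l(-7))*(-23 - 1*(-7)) = (91*(-1/(4 - 7)))*(-23 - 1*(-7)) = (91*(-1/(-3)))*(-23 + 7) = (91*(-1*(-1/3)))*(-16) = (91*(1/3))*(-16) = (91/3)*(-16) = -1456/3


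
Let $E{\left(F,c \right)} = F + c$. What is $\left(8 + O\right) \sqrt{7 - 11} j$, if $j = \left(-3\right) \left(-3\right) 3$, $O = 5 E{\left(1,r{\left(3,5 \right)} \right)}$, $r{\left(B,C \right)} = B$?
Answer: $1512 i \approx 1512.0 i$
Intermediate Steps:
$O = 20$ ($O = 5 \left(1 + 3\right) = 5 \cdot 4 = 20$)
$j = 27$ ($j = 9 \cdot 3 = 27$)
$\left(8 + O\right) \sqrt{7 - 11} j = \left(8 + 20\right) \sqrt{7 - 11} \cdot 27 = 28 \sqrt{-4} \cdot 27 = 28 \cdot 2 i 27 = 56 i 27 = 1512 i$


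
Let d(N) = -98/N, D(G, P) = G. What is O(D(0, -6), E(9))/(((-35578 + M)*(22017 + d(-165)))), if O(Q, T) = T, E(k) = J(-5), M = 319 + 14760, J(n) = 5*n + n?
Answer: 1650/24823626199 ≈ 6.6469e-8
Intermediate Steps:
J(n) = 6*n
M = 15079
E(k) = -30 (E(k) = 6*(-5) = -30)
O(D(0, -6), E(9))/(((-35578 + M)*(22017 + d(-165)))) = -30*1/((-35578 + 15079)*(22017 - 98/(-165))) = -30*(-1/(20499*(22017 - 98*(-1/165)))) = -30*(-1/(20499*(22017 + 98/165))) = -30/((-20499*3632903/165)) = -30/(-24823626199/55) = -30*(-55/24823626199) = 1650/24823626199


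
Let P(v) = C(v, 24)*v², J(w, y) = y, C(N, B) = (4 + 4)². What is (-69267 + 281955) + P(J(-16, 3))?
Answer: 213264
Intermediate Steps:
C(N, B) = 64 (C(N, B) = 8² = 64)
P(v) = 64*v²
(-69267 + 281955) + P(J(-16, 3)) = (-69267 + 281955) + 64*3² = 212688 + 64*9 = 212688 + 576 = 213264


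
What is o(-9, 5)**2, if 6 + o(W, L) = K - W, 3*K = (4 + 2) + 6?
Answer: 49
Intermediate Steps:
K = 4 (K = ((4 + 2) + 6)/3 = (6 + 6)/3 = (1/3)*12 = 4)
o(W, L) = -2 - W (o(W, L) = -6 + (4 - W) = -2 - W)
o(-9, 5)**2 = (-2 - 1*(-9))**2 = (-2 + 9)**2 = 7**2 = 49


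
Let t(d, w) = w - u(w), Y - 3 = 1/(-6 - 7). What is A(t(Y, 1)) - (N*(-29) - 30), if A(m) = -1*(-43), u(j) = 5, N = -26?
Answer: -681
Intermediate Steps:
Y = 38/13 (Y = 3 + 1/(-6 - 7) = 3 + 1/(-13) = 3 - 1/13 = 38/13 ≈ 2.9231)
t(d, w) = -5 + w (t(d, w) = w - 1*5 = w - 5 = -5 + w)
A(m) = 43
A(t(Y, 1)) - (N*(-29) - 30) = 43 - (-26*(-29) - 30) = 43 - (754 - 30) = 43 - 1*724 = 43 - 724 = -681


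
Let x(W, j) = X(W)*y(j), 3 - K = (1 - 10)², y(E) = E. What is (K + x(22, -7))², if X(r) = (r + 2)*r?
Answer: 14243076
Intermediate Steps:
K = -78 (K = 3 - (1 - 10)² = 3 - 1*(-9)² = 3 - 1*81 = 3 - 81 = -78)
X(r) = r*(2 + r) (X(r) = (2 + r)*r = r*(2 + r))
x(W, j) = W*j*(2 + W) (x(W, j) = (W*(2 + W))*j = W*j*(2 + W))
(K + x(22, -7))² = (-78 + 22*(-7)*(2 + 22))² = (-78 + 22*(-7)*24)² = (-78 - 3696)² = (-3774)² = 14243076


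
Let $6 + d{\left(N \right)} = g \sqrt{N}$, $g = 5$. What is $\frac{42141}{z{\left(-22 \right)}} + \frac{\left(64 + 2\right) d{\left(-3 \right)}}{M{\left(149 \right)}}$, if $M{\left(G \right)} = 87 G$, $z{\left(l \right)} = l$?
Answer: $- \frac{16554015}{8642} + \frac{110 i \sqrt{3}}{4321} \approx -1915.5 + 0.044093 i$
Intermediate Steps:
$d{\left(N \right)} = -6 + 5 \sqrt{N}$
$\frac{42141}{z{\left(-22 \right)}} + \frac{\left(64 + 2\right) d{\left(-3 \right)}}{M{\left(149 \right)}} = \frac{42141}{-22} + \frac{\left(64 + 2\right) \left(-6 + 5 \sqrt{-3}\right)}{87 \cdot 149} = 42141 \left(- \frac{1}{22}\right) + \frac{66 \left(-6 + 5 i \sqrt{3}\right)}{12963} = - \frac{3831}{2} + 66 \left(-6 + 5 i \sqrt{3}\right) \frac{1}{12963} = - \frac{3831}{2} + \left(-396 + 330 i \sqrt{3}\right) \frac{1}{12963} = - \frac{3831}{2} - \left(\frac{132}{4321} - \frac{110 i \sqrt{3}}{4321}\right) = - \frac{16554015}{8642} + \frac{110 i \sqrt{3}}{4321}$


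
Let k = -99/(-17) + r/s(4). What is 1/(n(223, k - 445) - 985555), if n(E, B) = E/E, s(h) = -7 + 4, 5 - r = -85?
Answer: -1/985554 ≈ -1.0147e-6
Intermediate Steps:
r = 90 (r = 5 - 1*(-85) = 5 + 85 = 90)
s(h) = -3
k = -411/17 (k = -99/(-17) + 90/(-3) = -99*(-1/17) + 90*(-⅓) = 99/17 - 30 = -411/17 ≈ -24.176)
n(E, B) = 1
1/(n(223, k - 445) - 985555) = 1/(1 - 985555) = 1/(-985554) = -1/985554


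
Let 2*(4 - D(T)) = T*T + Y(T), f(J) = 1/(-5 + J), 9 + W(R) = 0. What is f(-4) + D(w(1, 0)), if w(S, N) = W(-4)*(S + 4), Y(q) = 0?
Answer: -18155/18 ≈ -1008.6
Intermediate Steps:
W(R) = -9 (W(R) = -9 + 0 = -9)
f(J) = 1/(-5 + J)
w(S, N) = -36 - 9*S (w(S, N) = -9*(S + 4) = -9*(4 + S) = -36 - 9*S)
D(T) = 4 - T**2/2 (D(T) = 4 - (T*T + 0)/2 = 4 - (T**2 + 0)/2 = 4 - T**2/2)
f(-4) + D(w(1, 0)) = 1/(-5 - 4) + (4 - (-36 - 9*1)**2/2) = 1/(-9) + (4 - (-36 - 9)**2/2) = -1/9 + (4 - 1/2*(-45)**2) = -1/9 + (4 - 1/2*2025) = -1/9 + (4 - 2025/2) = -1/9 - 2017/2 = -18155/18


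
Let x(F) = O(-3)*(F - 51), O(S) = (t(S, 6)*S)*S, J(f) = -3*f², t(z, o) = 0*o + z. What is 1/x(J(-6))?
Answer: 1/4293 ≈ 0.00023294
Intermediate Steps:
t(z, o) = z (t(z, o) = 0 + z = z)
O(S) = S³ (O(S) = (S*S)*S = S²*S = S³)
x(F) = 1377 - 27*F (x(F) = (-3)³*(F - 51) = -27*(-51 + F) = 1377 - 27*F)
1/x(J(-6)) = 1/(1377 - (-81)*(-6)²) = 1/(1377 - (-81)*36) = 1/(1377 - 27*(-108)) = 1/(1377 + 2916) = 1/4293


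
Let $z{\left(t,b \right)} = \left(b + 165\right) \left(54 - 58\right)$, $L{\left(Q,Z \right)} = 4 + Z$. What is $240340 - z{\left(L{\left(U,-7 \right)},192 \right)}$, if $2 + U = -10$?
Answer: $241768$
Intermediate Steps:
$U = -12$ ($U = -2 - 10 = -12$)
$z{\left(t,b \right)} = -660 - 4 b$ ($z{\left(t,b \right)} = \left(165 + b\right) \left(-4\right) = -660 - 4 b$)
$240340 - z{\left(L{\left(U,-7 \right)},192 \right)} = 240340 - \left(-660 - 768\right) = 240340 - -1428 = 240340 + 1428 = 241768$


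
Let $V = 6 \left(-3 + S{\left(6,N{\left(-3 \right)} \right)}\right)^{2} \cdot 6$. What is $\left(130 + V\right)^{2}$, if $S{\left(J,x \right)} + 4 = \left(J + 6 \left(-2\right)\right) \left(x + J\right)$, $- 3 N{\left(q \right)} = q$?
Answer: $7493672356$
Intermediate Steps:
$N{\left(q \right)} = - \frac{q}{3}$
$S{\left(J,x \right)} = -4 + \left(-12 + J\right) \left(J + x\right)$ ($S{\left(J,x \right)} = -4 + \left(J + 6 \left(-2\right)\right) \left(x + J\right) = -4 + \left(J - 12\right) \left(J + x\right) = -4 + \left(-12 + J\right) \left(J + x\right)$)
$V = 86436$ ($V = 6 \left(-3 - \left(76 - 36 + 6 \left(- \frac{1}{3}\right) \left(-3\right)\right)\right)^{2} \cdot 6 = 6 \left(-3 - 46\right)^{2} \cdot 6 = 6 \left(-49\right)^{2} \cdot 6 = 6 \cdot 2401 \cdot 6 = 14406 \cdot 6 = 86436$)
$\left(130 + V\right)^{2} = \left(130 + 86436\right)^{2} = 86566^{2} = 7493672356$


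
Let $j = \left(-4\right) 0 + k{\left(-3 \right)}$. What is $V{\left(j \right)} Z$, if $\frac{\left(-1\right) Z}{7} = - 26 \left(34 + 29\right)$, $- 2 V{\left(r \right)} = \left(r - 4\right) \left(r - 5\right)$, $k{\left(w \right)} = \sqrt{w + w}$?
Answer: $-80262 + 51597 i \sqrt{6} \approx -80262.0 + 1.2639 \cdot 10^{5} i$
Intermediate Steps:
$k{\left(w \right)} = \sqrt{2} \sqrt{w}$ ($k{\left(w \right)} = \sqrt{2 w} = \sqrt{2} \sqrt{w}$)
$j = i \sqrt{6}$ ($j = \left(-4\right) 0 + \sqrt{2} \sqrt{-3} = 0 + \sqrt{2} i \sqrt{3} = 0 + i \sqrt{6} = i \sqrt{6} \approx 2.4495 i$)
$V{\left(r \right)} = - \frac{\left(-5 + r\right) \left(-4 + r\right)}{2}$ ($V{\left(r \right)} = - \frac{\left(r - 4\right) \left(r - 5\right)}{2} = - \frac{\left(-4 + r\right) \left(-5 + r\right)}{2} = - \frac{\left(-5 + r\right) \left(-4 + r\right)}{2}$)
$Z = 11466$ ($Z = - 7 \left(- 26 \left(34 + 29\right)\right) = - 7 \left(\left(-26\right) 63\right) = \left(-7\right) \left(-1638\right) = 11466$)
$V{\left(j \right)} Z = \left(-10 - \frac{\left(i \sqrt{6}\right)^{2}}{2} + \frac{9 i \sqrt{6}}{2}\right) 11466 = \left(-10 - -3 + \frac{9 i \sqrt{6}}{2}\right) 11466 = \left(-10 + 3 + \frac{9 i \sqrt{6}}{2}\right) 11466 = \left(-7 + \frac{9 i \sqrt{6}}{2}\right) 11466 = -80262 + 51597 i \sqrt{6}$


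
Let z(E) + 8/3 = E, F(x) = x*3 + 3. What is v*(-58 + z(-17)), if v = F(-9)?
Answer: 1864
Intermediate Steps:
F(x) = 3 + 3*x (F(x) = 3*x + 3 = 3 + 3*x)
z(E) = -8/3 + E
v = -24 (v = 3 + 3*(-9) = 3 - 27 = -24)
v*(-58 + z(-17)) = -24*(-58 + (-8/3 - 17)) = -24*(-58 - 59/3) = -24*(-233/3) = 1864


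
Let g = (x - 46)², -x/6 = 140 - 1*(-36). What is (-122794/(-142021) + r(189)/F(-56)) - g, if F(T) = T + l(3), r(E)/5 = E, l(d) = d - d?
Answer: -1379785154355/1136168 ≈ -1.2144e+6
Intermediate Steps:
l(d) = 0
r(E) = 5*E
x = -1056 (x = -6*(140 - 1*(-36)) = -6*(140 + 36) = -6*176 = -1056)
F(T) = T (F(T) = T + 0 = T)
g = 1214404 (g = (-1056 - 46)² = (-1102)² = 1214404)
(-122794/(-142021) + r(189)/F(-56)) - g = (-122794/(-142021) + (5*189)/(-56)) - 1*1214404 = (-122794*(-1/142021) + 945*(-1/56)) - 1214404 = (122794/142021 - 135/8) - 1214404 = -18190483/1136168 - 1214404 = -1379785154355/1136168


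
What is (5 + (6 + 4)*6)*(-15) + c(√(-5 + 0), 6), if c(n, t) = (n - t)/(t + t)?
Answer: -1951/2 + I*√5/12 ≈ -975.5 + 0.18634*I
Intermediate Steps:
c(n, t) = (n - t)/(2*t) (c(n, t) = (n - t)/((2*t)) = (n - t)*(1/(2*t)) = (n - t)/(2*t))
(5 + (6 + 4)*6)*(-15) + c(√(-5 + 0), 6) = (5 + (6 + 4)*6)*(-15) + (½)*(√(-5 + 0) - 1*6)/6 = (5 + 10*6)*(-15) + (½)*(⅙)*(√(-5) - 6) = (5 + 60)*(-15) + (½)*(⅙)*(I*√5 - 6) = 65*(-15) + (½)*(⅙)*(-6 + I*√5) = -975 + (-½ + I*√5/12) = -1951/2 + I*√5/12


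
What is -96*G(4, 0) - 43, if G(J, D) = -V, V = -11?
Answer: -1099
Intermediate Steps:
G(J, D) = 11 (G(J, D) = -1*(-11) = 11)
-96*G(4, 0) - 43 = -96*11 - 43 = -1056 - 43 = -1099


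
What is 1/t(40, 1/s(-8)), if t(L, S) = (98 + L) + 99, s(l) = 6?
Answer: 1/237 ≈ 0.0042194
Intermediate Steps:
t(L, S) = 197 + L
1/t(40, 1/s(-8)) = 1/(197 + 40) = 1/237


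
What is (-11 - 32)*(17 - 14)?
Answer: -129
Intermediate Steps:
(-11 - 32)*(17 - 14) = -43*3 = -129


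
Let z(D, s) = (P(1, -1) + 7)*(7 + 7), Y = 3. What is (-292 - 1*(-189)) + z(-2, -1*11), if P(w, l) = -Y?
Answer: -47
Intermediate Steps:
P(w, l) = -3 (P(w, l) = -1*3 = -3)
z(D, s) = 56 (z(D, s) = (-3 + 7)*(7 + 7) = 4*14 = 56)
(-292 - 1*(-189)) + z(-2, -1*11) = (-292 - 1*(-189)) + 56 = (-292 + 189) + 56 = -103 + 56 = -47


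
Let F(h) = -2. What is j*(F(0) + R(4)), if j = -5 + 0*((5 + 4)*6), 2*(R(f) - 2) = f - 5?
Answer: 5/2 ≈ 2.5000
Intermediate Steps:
R(f) = -1/2 + f/2 (R(f) = 2 + (f - 5)/2 = 2 + (-5 + f)/2 = 2 + (-5/2 + f/2) = -1/2 + f/2)
j = -5 (j = -5 + 0*(9*6) = -5 + 0*54 = -5 + 0 = -5)
j*(F(0) + R(4)) = -5*(-2 + (-1/2 + (1/2)*4)) = -5*(-2 + (-1/2 + 2)) = -5*(-2 + 3/2) = -5*(-1/2) = 5/2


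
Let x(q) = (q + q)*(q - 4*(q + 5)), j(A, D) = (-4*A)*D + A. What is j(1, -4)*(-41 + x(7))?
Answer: -10455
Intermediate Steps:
j(A, D) = A - 4*A*D (j(A, D) = -4*A*D + A = A - 4*A*D)
x(q) = 2*q*(-20 - 3*q) (x(q) = (2*q)*(q - 4*(5 + q)) = (2*q)*(q + (-20 - 4*q)) = (2*q)*(-20 - 3*q) = 2*q*(-20 - 3*q))
j(1, -4)*(-41 + x(7)) = (1*(1 - 4*(-4)))*(-41 - 2*7*(20 + 3*7)) = (1*(1 + 16))*(-41 - 2*7*(20 + 21)) = (1*17)*(-41 - 2*7*41) = 17*(-41 - 574) = 17*(-615) = -10455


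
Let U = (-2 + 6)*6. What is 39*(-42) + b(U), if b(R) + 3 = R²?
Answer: -1065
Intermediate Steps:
U = 24 (U = 4*6 = 24)
b(R) = -3 + R²
39*(-42) + b(U) = 39*(-42) + (-3 + 24²) = -1638 + (-3 + 576) = -1638 + 573 = -1065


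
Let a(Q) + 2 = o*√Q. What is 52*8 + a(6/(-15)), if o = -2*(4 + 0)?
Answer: 414 - 8*I*√10/5 ≈ 414.0 - 5.0596*I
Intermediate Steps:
o = -8 (o = -2*4 = -8)
a(Q) = -2 - 8*√Q
52*8 + a(6/(-15)) = 52*8 + (-2 - 8*√6*(I*√15/15)) = 416 + (-2 - 8*I*√10/5) = 414 - 8*I*√10/5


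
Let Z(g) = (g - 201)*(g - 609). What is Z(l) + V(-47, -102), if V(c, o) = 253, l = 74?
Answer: 68198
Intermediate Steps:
Z(g) = (-609 + g)*(-201 + g) (Z(g) = (-201 + g)*(-609 + g) = (-609 + g)*(-201 + g))
Z(l) + V(-47, -102) = (122409 + 74² - 810*74) + 253 = (122409 + 5476 - 59940) + 253 = 67945 + 253 = 68198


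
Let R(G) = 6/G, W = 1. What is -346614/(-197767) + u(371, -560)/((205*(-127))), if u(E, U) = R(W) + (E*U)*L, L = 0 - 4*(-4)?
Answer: 666432059608/5148863845 ≈ 129.43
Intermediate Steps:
L = 16 (L = 0 + 16 = 16)
u(E, U) = 6 + 16*E*U (u(E, U) = 6/1 + (E*U)*16 = 6*1 + 16*E*U = 6 + 16*E*U)
-346614/(-197767) + u(371, -560)/((205*(-127))) = -346614/(-197767) + (6 + 16*371*(-560))/((205*(-127))) = -346614*(-1/197767) + (6 - 3324160)/(-26035) = 346614/197767 - 3324154*(-1/26035) = 346614/197767 + 3324154/26035 = 666432059608/5148863845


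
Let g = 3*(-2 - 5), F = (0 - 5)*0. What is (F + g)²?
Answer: 441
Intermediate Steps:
F = 0 (F = -5*0 = 0)
g = -21 (g = 3*(-7) = -21)
(F + g)² = (0 - 21)² = (-21)² = 441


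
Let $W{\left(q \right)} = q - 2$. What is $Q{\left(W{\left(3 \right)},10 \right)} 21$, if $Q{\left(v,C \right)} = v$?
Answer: $21$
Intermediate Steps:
$W{\left(q \right)} = -2 + q$
$Q{\left(W{\left(3 \right)},10 \right)} 21 = \left(-2 + 3\right) 21 = 1 \cdot 21 = 21$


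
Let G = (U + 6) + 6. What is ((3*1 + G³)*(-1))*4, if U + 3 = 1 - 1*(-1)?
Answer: -5336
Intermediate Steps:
U = -1 (U = -3 + (1 - 1*(-1)) = -3 + (1 + 1) = -3 + 2 = -1)
G = 11 (G = (-1 + 6) + 6 = 5 + 6 = 11)
((3*1 + G³)*(-1))*4 = ((3*1 + 11³)*(-1))*4 = ((3 + 1331)*(-1))*4 = (1334*(-1))*4 = -1334*4 = -5336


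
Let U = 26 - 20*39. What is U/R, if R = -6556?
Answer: 377/3278 ≈ 0.11501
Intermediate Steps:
U = -754 (U = 26 - 780 = -754)
U/R = -754/(-6556) = -754*(-1/6556) = 377/3278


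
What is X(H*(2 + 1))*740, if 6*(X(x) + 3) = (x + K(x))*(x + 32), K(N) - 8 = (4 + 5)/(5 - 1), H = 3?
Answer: 570725/6 ≈ 95121.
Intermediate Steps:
K(N) = 41/4 (K(N) = 8 + (4 + 5)/(5 - 1) = 8 + 9/4 = 41/4)
X(x) = -3 + (32 + x)*(41/4 + x)/6 (X(x) = -3 + ((x + 41/4)*(x + 32))/6 = -3 + ((41/4 + x)*(32 + x))/6 = -3 + ((32 + x)*(41/4 + x))/6 = -3 + (32 + x)*(41/4 + x)/6)
X(H*(2 + 1))*740 = (155/3 + (3*(2 + 1))²/6 + 169*(3*(2 + 1))/24)*740 = (155/3 + (3*3)²/6 + 169*(3*3)/24)*740 = (155/3 + (⅙)*9² + (169/24)*9)*740 = (155/3 + (⅙)*81 + 507/8)*740 = (155/3 + 27/2 + 507/8)*740 = (3085/24)*740 = 570725/6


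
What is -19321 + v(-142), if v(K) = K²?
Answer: 843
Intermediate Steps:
-19321 + v(-142) = -19321 + (-142)² = -19321 + 20164 = 843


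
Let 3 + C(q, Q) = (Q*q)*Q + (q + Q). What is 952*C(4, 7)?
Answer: 194208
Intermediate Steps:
C(q, Q) = -3 + Q + q + q*Q² (C(q, Q) = -3 + ((Q*q)*Q + (q + Q)) = -3 + (q*Q² + (Q + q)) = -3 + (Q + q + q*Q²) = -3 + Q + q + q*Q²)
952*C(4, 7) = 952*(-3 + 7 + 4 + 4*7²) = 952*(-3 + 7 + 4 + 4*49) = 952*(-3 + 7 + 4 + 196) = 952*204 = 194208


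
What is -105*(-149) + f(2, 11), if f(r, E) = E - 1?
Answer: 15655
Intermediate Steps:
f(r, E) = -1 + E
-105*(-149) + f(2, 11) = -105*(-149) + (-1 + 11) = 15645 + 10 = 15655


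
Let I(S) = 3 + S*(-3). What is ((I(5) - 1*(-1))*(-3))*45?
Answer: 1485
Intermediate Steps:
I(S) = 3 - 3*S
((I(5) - 1*(-1))*(-3))*45 = (((3 - 3*5) - 1*(-1))*(-3))*45 = (((3 - 15) + 1)*(-3))*45 = ((-12 + 1)*(-3))*45 = -11*(-3)*45 = 33*45 = 1485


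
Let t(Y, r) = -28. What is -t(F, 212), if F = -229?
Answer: 28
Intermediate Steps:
-t(F, 212) = -1*(-28) = 28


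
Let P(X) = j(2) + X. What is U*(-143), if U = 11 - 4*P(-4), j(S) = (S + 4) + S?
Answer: 715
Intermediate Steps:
j(S) = 4 + 2*S (j(S) = (4 + S) + S = 4 + 2*S)
P(X) = 8 + X (P(X) = (4 + 2*2) + X = (4 + 4) + X = 8 + X)
U = -5 (U = 11 - 4*(8 - 4) = 11 - 4*4 = 11 - 16 = -5)
U*(-143) = -5*(-143) = 715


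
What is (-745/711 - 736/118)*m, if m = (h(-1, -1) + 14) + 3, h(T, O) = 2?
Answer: -5806457/41949 ≈ -138.42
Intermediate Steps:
m = 19 (m = (2 + 14) + 3 = 16 + 3 = 19)
(-745/711 - 736/118)*m = (-745/711 - 736/118)*19 = (-745*1/711 - 736*1/118)*19 = (-745/711 - 368/59)*19 = -305603/41949*19 = -5806457/41949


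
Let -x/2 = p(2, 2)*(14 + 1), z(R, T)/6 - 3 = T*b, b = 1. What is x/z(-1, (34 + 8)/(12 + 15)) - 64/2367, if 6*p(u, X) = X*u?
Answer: -73634/97047 ≈ -0.75875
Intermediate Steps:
p(u, X) = X*u/6 (p(u, X) = (X*u)/6 = X*u/6)
z(R, T) = 18 + 6*T (z(R, T) = 18 + 6*(T*1) = 18 + 6*T)
x = -20 (x = -2*(⅙)*2*2*(14 + 1) = -4*15/3 = -2*10 = -20)
x/z(-1, (34 + 8)/(12 + 15)) - 64/2367 = -20/(18 + 6*((34 + 8)/(12 + 15))) - 64/2367 = -20/(18 + 6*(42/27)) - 64*1/2367 = -20/(18 + 6*(42*(1/27))) - 64/2367 = -20/(18 + 6*(14/9)) - 64/2367 = -20/(18 + 28/3) - 64/2367 = -20/82/3 - 64/2367 = -20*3/82 - 64/2367 = -30/41 - 64/2367 = -73634/97047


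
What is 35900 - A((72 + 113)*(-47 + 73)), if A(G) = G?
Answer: 31090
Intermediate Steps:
35900 - A((72 + 113)*(-47 + 73)) = 35900 - (72 + 113)*(-47 + 73) = 35900 - 185*26 = 35900 - 1*4810 = 35900 - 4810 = 31090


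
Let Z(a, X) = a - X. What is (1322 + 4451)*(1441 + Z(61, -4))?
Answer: 8694138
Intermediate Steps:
(1322 + 4451)*(1441 + Z(61, -4)) = (1322 + 4451)*(1441 + (61 - 1*(-4))) = 5773*(1441 + (61 + 4)) = 5773*(1441 + 65) = 5773*1506 = 8694138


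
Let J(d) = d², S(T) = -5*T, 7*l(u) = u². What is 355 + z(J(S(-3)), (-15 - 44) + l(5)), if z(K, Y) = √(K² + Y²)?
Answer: 355 + √2631169/7 ≈ 586.73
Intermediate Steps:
l(u) = u²/7
355 + z(J(S(-3)), (-15 - 44) + l(5)) = 355 + √(((-5*(-3))²)² + ((-15 - 44) + (⅐)*5²)²) = 355 + √((15²)² + (-59 + (⅐)*25)²) = 355 + √(225² + (-59 + 25/7)²) = 355 + √(50625 + (-388/7)²) = 355 + √(50625 + 150544/49) = 355 + √(2631169/49) = 355 + √2631169/7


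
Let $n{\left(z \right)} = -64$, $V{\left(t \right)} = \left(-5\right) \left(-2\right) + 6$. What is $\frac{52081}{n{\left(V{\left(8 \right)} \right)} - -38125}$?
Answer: $\frac{52081}{38061} \approx 1.3684$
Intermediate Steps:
$V{\left(t \right)} = 16$ ($V{\left(t \right)} = 10 + 6 = 16$)
$\frac{52081}{n{\left(V{\left(8 \right)} \right)} - -38125} = \frac{52081}{-64 - -38125} = \frac{52081}{-64 + 38125} = \frac{52081}{38061}$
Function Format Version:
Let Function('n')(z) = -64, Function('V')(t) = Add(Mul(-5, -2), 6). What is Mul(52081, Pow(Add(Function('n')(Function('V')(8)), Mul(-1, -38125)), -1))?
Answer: Rational(52081, 38061) ≈ 1.3684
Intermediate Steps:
Function('V')(t) = 16 (Function('V')(t) = Add(10, 6) = 16)
Mul(52081, Pow(Add(Function('n')(Function('V')(8)), Mul(-1, -38125)), -1)) = Mul(52081, Pow(Add(-64, Mul(-1, -38125)), -1)) = Mul(52081, Pow(Add(-64, 38125), -1)) = Mul(52081, Pow(38061, -1)) = Mul(52081, Rational(1, 38061)) = Rational(52081, 38061)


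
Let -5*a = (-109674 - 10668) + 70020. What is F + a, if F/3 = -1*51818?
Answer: -726948/5 ≈ -1.4539e+5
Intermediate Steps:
F = -155454 (F = 3*(-1*51818) = 3*(-51818) = -155454)
a = 50322/5 (a = -((-109674 - 10668) + 70020)/5 = -(-120342 + 70020)/5 = -⅕*(-50322) = 50322/5 ≈ 10064.)
F + a = -155454 + 50322/5 = -726948/5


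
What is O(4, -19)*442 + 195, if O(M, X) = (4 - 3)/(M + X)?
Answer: 2483/15 ≈ 165.53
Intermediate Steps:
O(M, X) = 1/(M + X)
O(4, -19)*442 + 195 = 442/(4 - 19) + 195 = 442/(-15) + 195 = -1/15*442 + 195 = -442/15 + 195 = 2483/15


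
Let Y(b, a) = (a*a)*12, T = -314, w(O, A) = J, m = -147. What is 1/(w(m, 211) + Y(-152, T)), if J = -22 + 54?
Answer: 1/1183184 ≈ 8.4518e-7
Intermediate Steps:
J = 32
w(O, A) = 32
Y(b, a) = 12*a² (Y(b, a) = a²*12 = 12*a²)
1/(w(m, 211) + Y(-152, T)) = 1/(32 + 12*(-314)²) = 1/(32 + 12*98596) = 1/(32 + 1183152) = 1/1183184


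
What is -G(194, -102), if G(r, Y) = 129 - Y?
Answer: -231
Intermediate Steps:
-G(194, -102) = -(129 - 1*(-102)) = -(129 + 102) = -1*231 = -231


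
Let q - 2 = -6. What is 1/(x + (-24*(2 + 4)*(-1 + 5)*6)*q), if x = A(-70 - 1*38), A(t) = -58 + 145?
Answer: 1/13911 ≈ 7.1886e-5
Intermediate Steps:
q = -4 (q = 2 - 6 = -4)
A(t) = 87
x = 87
1/(x + (-24*(2 + 4)*(-1 + 5)*6)*q) = 1/(87 - 24*(2 + 4)*(-1 + 5)*6*(-4)) = 1/(87 - 144*4*6*(-4)) = 1/(87 - 144*24*(-4)) = 1/(87 - 24*144*(-4)) = 1/(87 - 3456*(-4)) = 1/(87 + 13824) = 1/13911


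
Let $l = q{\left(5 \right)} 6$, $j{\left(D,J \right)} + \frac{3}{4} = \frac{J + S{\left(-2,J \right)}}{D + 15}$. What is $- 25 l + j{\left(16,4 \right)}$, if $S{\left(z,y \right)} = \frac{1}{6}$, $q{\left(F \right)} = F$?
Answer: $- \frac{279229}{372} \approx -750.62$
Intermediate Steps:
$S{\left(z,y \right)} = \frac{1}{6}$
$j{\left(D,J \right)} = - \frac{3}{4} + \frac{\frac{1}{6} + J}{15 + D}$ ($j{\left(D,J \right)} = - \frac{3}{4} + \frac{J + \frac{1}{6}}{D + 15} = - \frac{3}{4} + \frac{\frac{1}{6} + J}{15 + D}$)
$l = 30$ ($l = 5 \cdot 6 = 30$)
$- 25 l + j{\left(16,4 \right)} = \left(-25\right) 30 + \frac{-133 - 144 + 12 \cdot 4}{12 \left(15 + 16\right)} = -750 + \frac{-133 - 144 + 48}{12 \cdot 31} = -750 + \frac{1}{12} \cdot \frac{1}{31} \left(-229\right) = -750 - \frac{229}{372} = - \frac{279229}{372}$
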